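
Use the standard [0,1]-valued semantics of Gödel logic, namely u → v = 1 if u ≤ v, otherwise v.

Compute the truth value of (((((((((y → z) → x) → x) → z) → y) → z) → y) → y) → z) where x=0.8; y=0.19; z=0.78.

0.78

(y → z): 0.19 ≤ 0.78, so result = 1
((y → z) → x): 1 > 0.8, so result = 0.8
(((y → z) → x) → x): 0.8 ≤ 0.8, so result = 1
((((y → z) → x) → x) → z): 1 > 0.78, so result = 0.78
(((((y → z) → x) → x) → z) → y): 0.78 > 0.19, so result = 0.19
((((((y → z) → x) → x) → z) → y) → z): 0.19 ≤ 0.78, so result = 1
(((((((y → z) → x) → x) → z) → y) → z) → y): 1 > 0.19, so result = 0.19
((((((((y → z) → x) → x) → z) → y) → z) → y) → y): 0.19 ≤ 0.19, so result = 1
(((((((((y → z) → x) → x) → z) → y) → z) → y) → y) → z): 1 > 0.78, so result = 0.78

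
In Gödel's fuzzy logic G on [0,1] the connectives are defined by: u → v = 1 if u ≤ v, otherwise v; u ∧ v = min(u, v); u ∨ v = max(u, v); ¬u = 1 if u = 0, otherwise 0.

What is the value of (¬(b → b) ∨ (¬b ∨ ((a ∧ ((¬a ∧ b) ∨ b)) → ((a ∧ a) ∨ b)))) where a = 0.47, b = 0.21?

1.00

(b → b): 0.21 ≤ 0.21, so result = 1
¬(b → b): Gödel ¬ of 1 = 0 (operand ≠ 0)
¬b: Gödel ¬ of 0.21 = 0 (operand ≠ 0)
¬a: Gödel ¬ of 0.47 = 0 (operand ≠ 0)
(¬a ∧ b) = min(0, 0.21) = 0
((¬a ∧ b) ∨ b) = max(0, 0.21) = 0.21
(a ∧ ((¬a ∧ b) ∨ b)) = min(0.47, 0.21) = 0.21
(a ∧ a) = min(0.47, 0.47) = 0.47
((a ∧ a) ∨ b) = max(0.47, 0.21) = 0.47
((a ∧ ((¬a ∧ b) ∨ b)) → ((a ∧ a) ∨ b)): 0.21 ≤ 0.47, so result = 1
(¬b ∨ ((a ∧ ((¬a ∧ b) ∨ b)) → ((a ∧ a) ∨ b))) = max(0, 1) = 1
(¬(b → b) ∨ (¬b ∨ ((a ∧ ((¬a ∧ b) ∨ b)) → ((a ∧ a) ∨ b)))) = max(0, 1) = 1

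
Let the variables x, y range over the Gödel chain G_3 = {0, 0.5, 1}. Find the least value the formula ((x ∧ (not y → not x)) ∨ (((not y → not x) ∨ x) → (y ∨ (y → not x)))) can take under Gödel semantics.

The minimum is attained at x = 0.5, y = 0.5:
  not y: Gödel ¬ of 0.5 = 0 (operand ≠ 0)
  not x: Gödel ¬ of 0.5 = 0 (operand ≠ 0)
  (not y → not x): 0 ≤ 0, so result = 1
  (x ∧ (not y → not x)) = min(0.5, 1) = 0.5
  not y: Gödel ¬ of 0.5 = 0 (operand ≠ 0)
  not x: Gödel ¬ of 0.5 = 0 (operand ≠ 0)
  (not y → not x): 0 ≤ 0, so result = 1
  ((not y → not x) ∨ x) = max(1, 0.5) = 1
  not x: Gödel ¬ of 0.5 = 0 (operand ≠ 0)
  (y → not x): 0.5 > 0, so result = 0
  (y ∨ (y → not x)) = max(0.5, 0) = 0.5
  (((not y → not x) ∨ x) → (y ∨ (y → not x))): 1 > 0.5, so result = 0.5
  ((x ∧ (not y → not x)) ∨ (((not y → not x) ∨ x) → (y ∨ (y → not x)))) = max(0.5, 0.5) = 0.5
Checking all 9 assignments confirms none give a value below 0.50.

0.50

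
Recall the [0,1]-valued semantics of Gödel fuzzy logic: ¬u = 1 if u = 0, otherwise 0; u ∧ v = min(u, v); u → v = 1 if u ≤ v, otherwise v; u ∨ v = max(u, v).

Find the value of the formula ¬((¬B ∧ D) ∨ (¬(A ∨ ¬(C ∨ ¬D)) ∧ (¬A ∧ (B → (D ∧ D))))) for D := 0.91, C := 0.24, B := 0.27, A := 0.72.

1.00

¬B: Gödel ¬ of 0.27 = 0 (operand ≠ 0)
(¬B ∧ D) = min(0, 0.91) = 0
¬D: Gödel ¬ of 0.91 = 0 (operand ≠ 0)
(C ∨ ¬D) = max(0.24, 0) = 0.24
¬(C ∨ ¬D): Gödel ¬ of 0.24 = 0 (operand ≠ 0)
(A ∨ ¬(C ∨ ¬D)) = max(0.72, 0) = 0.72
¬(A ∨ ¬(C ∨ ¬D)): Gödel ¬ of 0.72 = 0 (operand ≠ 0)
¬A: Gödel ¬ of 0.72 = 0 (operand ≠ 0)
(D ∧ D) = min(0.91, 0.91) = 0.91
(B → (D ∧ D)): 0.27 ≤ 0.91, so result = 1
(¬A ∧ (B → (D ∧ D))) = min(0, 1) = 0
(¬(A ∨ ¬(C ∨ ¬D)) ∧ (¬A ∧ (B → (D ∧ D)))) = min(0, 0) = 0
((¬B ∧ D) ∨ (¬(A ∨ ¬(C ∨ ¬D)) ∧ (¬A ∧ (B → (D ∧ D))))) = max(0, 0) = 0
¬((¬B ∧ D) ∨ (¬(A ∨ ¬(C ∨ ¬D)) ∧ (¬A ∧ (B → (D ∧ D))))): Gödel ¬ of 0 = 1 (operand is 0)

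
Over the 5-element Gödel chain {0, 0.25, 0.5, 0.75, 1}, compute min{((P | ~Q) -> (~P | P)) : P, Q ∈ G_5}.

The minimum is attained at P = 0.25, Q = 0:
  ~Q: Gödel ¬ of 0 = 1 (operand is 0)
  (P | ~Q) = max(0.25, 1) = 1
  ~P: Gödel ¬ of 0.25 = 0 (operand ≠ 0)
  (~P | P) = max(0, 0.25) = 0.25
  ((P | ~Q) -> (~P | P)): 1 > 0.25, so result = 0.25
Checking all 25 assignments confirms none give a value below 0.25.

0.25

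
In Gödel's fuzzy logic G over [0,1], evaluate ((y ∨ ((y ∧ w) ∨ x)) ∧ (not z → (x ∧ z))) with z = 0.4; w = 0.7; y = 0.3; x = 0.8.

0.80

(y ∧ w) = min(0.3, 0.7) = 0.3
((y ∧ w) ∨ x) = max(0.3, 0.8) = 0.8
(y ∨ ((y ∧ w) ∨ x)) = max(0.3, 0.8) = 0.8
not z: Gödel ¬ of 0.4 = 0 (operand ≠ 0)
(x ∧ z) = min(0.8, 0.4) = 0.4
(not z → (x ∧ z)): 0 ≤ 0.4, so result = 1
((y ∨ ((y ∧ w) ∨ x)) ∧ (not z → (x ∧ z))) = min(0.8, 1) = 0.8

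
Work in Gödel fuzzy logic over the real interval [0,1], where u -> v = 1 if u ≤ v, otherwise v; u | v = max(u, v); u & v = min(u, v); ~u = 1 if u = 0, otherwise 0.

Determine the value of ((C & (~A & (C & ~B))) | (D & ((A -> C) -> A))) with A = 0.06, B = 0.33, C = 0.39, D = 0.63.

~A: Gödel ¬ of 0.06 = 0 (operand ≠ 0)
~B: Gödel ¬ of 0.33 = 0 (operand ≠ 0)
(C & ~B) = min(0.39, 0) = 0
(~A & (C & ~B)) = min(0, 0) = 0
(C & (~A & (C & ~B))) = min(0.39, 0) = 0
(A -> C): 0.06 ≤ 0.39, so result = 1
((A -> C) -> A): 1 > 0.06, so result = 0.06
(D & ((A -> C) -> A)) = min(0.63, 0.06) = 0.06
((C & (~A & (C & ~B))) | (D & ((A -> C) -> A))) = max(0, 0.06) = 0.06

0.06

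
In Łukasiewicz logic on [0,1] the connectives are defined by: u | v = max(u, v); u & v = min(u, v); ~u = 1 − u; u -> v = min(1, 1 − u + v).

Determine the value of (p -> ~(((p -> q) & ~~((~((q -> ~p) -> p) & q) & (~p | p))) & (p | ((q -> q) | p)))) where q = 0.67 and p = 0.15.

1.00

(p -> q): min(1, 1 − 0.15 + 0.67) = 1
~p: Łukasiewicz ¬ gives 1 − 0.15 = 0.85
(q -> ~p): min(1, 1 − 0.67 + 0.85) = 1
((q -> ~p) -> p): min(1, 1 − 1 + 0.15) = 0.15
~((q -> ~p) -> p): Łukasiewicz ¬ gives 1 − 0.15 = 0.85
(~((q -> ~p) -> p) & q) = min(0.85, 0.67) = 0.67
~p: Łukasiewicz ¬ gives 1 − 0.15 = 0.85
(~p | p) = max(0.85, 0.15) = 0.85
((~((q -> ~p) -> p) & q) & (~p | p)) = min(0.67, 0.85) = 0.67
~((~((q -> ~p) -> p) & q) & (~p | p)): Łukasiewicz ¬ gives 1 − 0.67 = 0.33
~~((~((q -> ~p) -> p) & q) & (~p | p)): Łukasiewicz ¬ gives 1 − 0.33 = 0.67
((p -> q) & ~~((~((q -> ~p) -> p) & q) & (~p | p))) = min(1, 0.67) = 0.67
(q -> q): min(1, 1 − 0.67 + 0.67) = 1
((q -> q) | p) = max(1, 0.15) = 1
(p | ((q -> q) | p)) = max(0.15, 1) = 1
(((p -> q) & ~~((~((q -> ~p) -> p) & q) & (~p | p))) & (p | ((q -> q) | p))) = min(0.67, 1) = 0.67
~(((p -> q) & ~~((~((q -> ~p) -> p) & q) & (~p | p))) & (p | ((q -> q) | p))): Łukasiewicz ¬ gives 1 − 0.67 = 0.33
(p -> ~(((p -> q) & ~~((~((q -> ~p) -> p) & q) & (~p | p))) & (p | ((q -> q) | p)))): min(1, 1 − 0.15 + 0.33) = 1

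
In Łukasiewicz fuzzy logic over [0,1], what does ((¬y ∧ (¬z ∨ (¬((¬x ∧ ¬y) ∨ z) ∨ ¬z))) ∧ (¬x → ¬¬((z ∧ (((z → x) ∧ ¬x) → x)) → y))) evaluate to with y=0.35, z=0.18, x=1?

¬y: Łukasiewicz ¬ gives 1 − 0.35 = 0.65
¬z: Łukasiewicz ¬ gives 1 − 0.18 = 0.82
¬x: Łukasiewicz ¬ gives 1 − 1 = 0
¬y: Łukasiewicz ¬ gives 1 − 0.35 = 0.65
(¬x ∧ ¬y) = min(0, 0.65) = 0
((¬x ∧ ¬y) ∨ z) = max(0, 0.18) = 0.18
¬((¬x ∧ ¬y) ∨ z): Łukasiewicz ¬ gives 1 − 0.18 = 0.82
¬z: Łukasiewicz ¬ gives 1 − 0.18 = 0.82
(¬((¬x ∧ ¬y) ∨ z) ∨ ¬z) = max(0.82, 0.82) = 0.82
(¬z ∨ (¬((¬x ∧ ¬y) ∨ z) ∨ ¬z)) = max(0.82, 0.82) = 0.82
(¬y ∧ (¬z ∨ (¬((¬x ∧ ¬y) ∨ z) ∨ ¬z))) = min(0.65, 0.82) = 0.65
¬x: Łukasiewicz ¬ gives 1 − 1 = 0
(z → x): min(1, 1 − 0.18 + 1) = 1
¬x: Łukasiewicz ¬ gives 1 − 1 = 0
((z → x) ∧ ¬x) = min(1, 0) = 0
(((z → x) ∧ ¬x) → x): min(1, 1 − 0 + 1) = 1
(z ∧ (((z → x) ∧ ¬x) → x)) = min(0.18, 1) = 0.18
((z ∧ (((z → x) ∧ ¬x) → x)) → y): min(1, 1 − 0.18 + 0.35) = 1
¬((z ∧ (((z → x) ∧ ¬x) → x)) → y): Łukasiewicz ¬ gives 1 − 1 = 0
¬¬((z ∧ (((z → x) ∧ ¬x) → x)) → y): Łukasiewicz ¬ gives 1 − 0 = 1
(¬x → ¬¬((z ∧ (((z → x) ∧ ¬x) → x)) → y)): min(1, 1 − 0 + 1) = 1
((¬y ∧ (¬z ∨ (¬((¬x ∧ ¬y) ∨ z) ∨ ¬z))) ∧ (¬x → ¬¬((z ∧ (((z → x) ∧ ¬x) → x)) → y))) = min(0.65, 1) = 0.65

0.65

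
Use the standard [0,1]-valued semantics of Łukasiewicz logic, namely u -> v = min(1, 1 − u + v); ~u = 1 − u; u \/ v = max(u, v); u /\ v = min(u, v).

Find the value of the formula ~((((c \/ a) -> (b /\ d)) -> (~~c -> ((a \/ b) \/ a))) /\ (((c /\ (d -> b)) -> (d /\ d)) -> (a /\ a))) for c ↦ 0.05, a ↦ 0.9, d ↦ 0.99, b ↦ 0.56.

(c \/ a) = max(0.05, 0.9) = 0.9
(b /\ d) = min(0.56, 0.99) = 0.56
((c \/ a) -> (b /\ d)): min(1, 1 − 0.9 + 0.56) = 0.66
~c: Łukasiewicz ¬ gives 1 − 0.05 = 0.95
~~c: Łukasiewicz ¬ gives 1 − 0.95 = 0.05
(a \/ b) = max(0.9, 0.56) = 0.9
((a \/ b) \/ a) = max(0.9, 0.9) = 0.9
(~~c -> ((a \/ b) \/ a)): min(1, 1 − 0.05 + 0.9) = 1
(((c \/ a) -> (b /\ d)) -> (~~c -> ((a \/ b) \/ a))): min(1, 1 − 0.66 + 1) = 1
(d -> b): min(1, 1 − 0.99 + 0.56) = 0.57
(c /\ (d -> b)) = min(0.05, 0.57) = 0.05
(d /\ d) = min(0.99, 0.99) = 0.99
((c /\ (d -> b)) -> (d /\ d)): min(1, 1 − 0.05 + 0.99) = 1
(a /\ a) = min(0.9, 0.9) = 0.9
(((c /\ (d -> b)) -> (d /\ d)) -> (a /\ a)): min(1, 1 − 1 + 0.9) = 0.9
((((c \/ a) -> (b /\ d)) -> (~~c -> ((a \/ b) \/ a))) /\ (((c /\ (d -> b)) -> (d /\ d)) -> (a /\ a))) = min(1, 0.9) = 0.9
~((((c \/ a) -> (b /\ d)) -> (~~c -> ((a \/ b) \/ a))) /\ (((c /\ (d -> b)) -> (d /\ d)) -> (a /\ a))): Łukasiewicz ¬ gives 1 − 0.9 = 0.1

0.10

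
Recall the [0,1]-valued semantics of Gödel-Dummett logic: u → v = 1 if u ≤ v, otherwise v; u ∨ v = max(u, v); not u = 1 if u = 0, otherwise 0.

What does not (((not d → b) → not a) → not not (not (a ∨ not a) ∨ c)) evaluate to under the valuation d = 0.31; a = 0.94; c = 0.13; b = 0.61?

0.00

not d: Gödel ¬ of 0.31 = 0 (operand ≠ 0)
(not d → b): 0 ≤ 0.61, so result = 1
not a: Gödel ¬ of 0.94 = 0 (operand ≠ 0)
((not d → b) → not a): 1 > 0, so result = 0
not a: Gödel ¬ of 0.94 = 0 (operand ≠ 0)
(a ∨ not a) = max(0.94, 0) = 0.94
not (a ∨ not a): Gödel ¬ of 0.94 = 0 (operand ≠ 0)
(not (a ∨ not a) ∨ c) = max(0, 0.13) = 0.13
not (not (a ∨ not a) ∨ c): Gödel ¬ of 0.13 = 0 (operand ≠ 0)
not not (not (a ∨ not a) ∨ c): Gödel ¬ of 0 = 1 (operand is 0)
(((not d → b) → not a) → not not (not (a ∨ not a) ∨ c)): 0 ≤ 1, so result = 1
not (((not d → b) → not a) → not not (not (a ∨ not a) ∨ c)): Gödel ¬ of 1 = 0 (operand ≠ 0)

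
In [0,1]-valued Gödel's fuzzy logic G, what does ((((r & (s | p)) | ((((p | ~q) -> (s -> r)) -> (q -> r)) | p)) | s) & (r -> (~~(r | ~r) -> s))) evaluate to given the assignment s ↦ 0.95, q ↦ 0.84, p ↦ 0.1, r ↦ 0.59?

(s | p) = max(0.95, 0.1) = 0.95
(r & (s | p)) = min(0.59, 0.95) = 0.59
~q: Gödel ¬ of 0.84 = 0 (operand ≠ 0)
(p | ~q) = max(0.1, 0) = 0.1
(s -> r): 0.95 > 0.59, so result = 0.59
((p | ~q) -> (s -> r)): 0.1 ≤ 0.59, so result = 1
(q -> r): 0.84 > 0.59, so result = 0.59
(((p | ~q) -> (s -> r)) -> (q -> r)): 1 > 0.59, so result = 0.59
((((p | ~q) -> (s -> r)) -> (q -> r)) | p) = max(0.59, 0.1) = 0.59
((r & (s | p)) | ((((p | ~q) -> (s -> r)) -> (q -> r)) | p)) = max(0.59, 0.59) = 0.59
(((r & (s | p)) | ((((p | ~q) -> (s -> r)) -> (q -> r)) | p)) | s) = max(0.59, 0.95) = 0.95
~r: Gödel ¬ of 0.59 = 0 (operand ≠ 0)
(r | ~r) = max(0.59, 0) = 0.59
~(r | ~r): Gödel ¬ of 0.59 = 0 (operand ≠ 0)
~~(r | ~r): Gödel ¬ of 0 = 1 (operand is 0)
(~~(r | ~r) -> s): 1 > 0.95, so result = 0.95
(r -> (~~(r | ~r) -> s)): 0.59 ≤ 0.95, so result = 1
((((r & (s | p)) | ((((p | ~q) -> (s -> r)) -> (q -> r)) | p)) | s) & (r -> (~~(r | ~r) -> s))) = min(0.95, 1) = 0.95

0.95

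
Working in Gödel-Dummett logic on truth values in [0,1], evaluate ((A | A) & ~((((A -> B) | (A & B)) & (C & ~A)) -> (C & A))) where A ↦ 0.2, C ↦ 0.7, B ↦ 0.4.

(A | A) = max(0.2, 0.2) = 0.2
(A -> B): 0.2 ≤ 0.4, so result = 1
(A & B) = min(0.2, 0.4) = 0.2
((A -> B) | (A & B)) = max(1, 0.2) = 1
~A: Gödel ¬ of 0.2 = 0 (operand ≠ 0)
(C & ~A) = min(0.7, 0) = 0
(((A -> B) | (A & B)) & (C & ~A)) = min(1, 0) = 0
(C & A) = min(0.7, 0.2) = 0.2
((((A -> B) | (A & B)) & (C & ~A)) -> (C & A)): 0 ≤ 0.2, so result = 1
~((((A -> B) | (A & B)) & (C & ~A)) -> (C & A)): Gödel ¬ of 1 = 0 (operand ≠ 0)
((A | A) & ~((((A -> B) | (A & B)) & (C & ~A)) -> (C & A))) = min(0.2, 0) = 0

0.00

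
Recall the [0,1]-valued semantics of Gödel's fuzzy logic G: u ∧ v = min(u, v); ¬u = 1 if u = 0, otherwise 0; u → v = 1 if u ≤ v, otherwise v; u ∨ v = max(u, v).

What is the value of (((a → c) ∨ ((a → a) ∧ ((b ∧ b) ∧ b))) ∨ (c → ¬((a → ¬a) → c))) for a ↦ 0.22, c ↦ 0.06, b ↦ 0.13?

0.13

(a → c): 0.22 > 0.06, so result = 0.06
(a → a): 0.22 ≤ 0.22, so result = 1
(b ∧ b) = min(0.13, 0.13) = 0.13
((b ∧ b) ∧ b) = min(0.13, 0.13) = 0.13
((a → a) ∧ ((b ∧ b) ∧ b)) = min(1, 0.13) = 0.13
((a → c) ∨ ((a → a) ∧ ((b ∧ b) ∧ b))) = max(0.06, 0.13) = 0.13
¬a: Gödel ¬ of 0.22 = 0 (operand ≠ 0)
(a → ¬a): 0.22 > 0, so result = 0
((a → ¬a) → c): 0 ≤ 0.06, so result = 1
¬((a → ¬a) → c): Gödel ¬ of 1 = 0 (operand ≠ 0)
(c → ¬((a → ¬a) → c)): 0.06 > 0, so result = 0
(((a → c) ∨ ((a → a) ∧ ((b ∧ b) ∧ b))) ∨ (c → ¬((a → ¬a) → c))) = max(0.13, 0) = 0.13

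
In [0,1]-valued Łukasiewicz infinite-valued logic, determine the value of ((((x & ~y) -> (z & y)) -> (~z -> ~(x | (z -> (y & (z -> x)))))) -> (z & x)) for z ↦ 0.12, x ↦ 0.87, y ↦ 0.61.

~y: Łukasiewicz ¬ gives 1 − 0.61 = 0.39
(x & ~y) = min(0.87, 0.39) = 0.39
(z & y) = min(0.12, 0.61) = 0.12
((x & ~y) -> (z & y)): min(1, 1 − 0.39 + 0.12) = 0.73
~z: Łukasiewicz ¬ gives 1 − 0.12 = 0.88
(z -> x): min(1, 1 − 0.12 + 0.87) = 1
(y & (z -> x)) = min(0.61, 1) = 0.61
(z -> (y & (z -> x))): min(1, 1 − 0.12 + 0.61) = 1
(x | (z -> (y & (z -> x)))) = max(0.87, 1) = 1
~(x | (z -> (y & (z -> x)))): Łukasiewicz ¬ gives 1 − 1 = 0
(~z -> ~(x | (z -> (y & (z -> x))))): min(1, 1 − 0.88 + 0) = 0.12
(((x & ~y) -> (z & y)) -> (~z -> ~(x | (z -> (y & (z -> x)))))): min(1, 1 − 0.73 + 0.12) = 0.39
(z & x) = min(0.12, 0.87) = 0.12
((((x & ~y) -> (z & y)) -> (~z -> ~(x | (z -> (y & (z -> x)))))) -> (z & x)): min(1, 1 − 0.39 + 0.12) = 0.73

0.73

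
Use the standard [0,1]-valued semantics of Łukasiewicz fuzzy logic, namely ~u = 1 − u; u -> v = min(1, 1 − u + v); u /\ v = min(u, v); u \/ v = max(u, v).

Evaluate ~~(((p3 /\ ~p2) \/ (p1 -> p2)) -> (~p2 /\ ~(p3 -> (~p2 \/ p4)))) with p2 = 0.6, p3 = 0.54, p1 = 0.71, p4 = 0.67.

0.11

~p2: Łukasiewicz ¬ gives 1 − 0.6 = 0.4
(p3 /\ ~p2) = min(0.54, 0.4) = 0.4
(p1 -> p2): min(1, 1 − 0.71 + 0.6) = 0.89
((p3 /\ ~p2) \/ (p1 -> p2)) = max(0.4, 0.89) = 0.89
~p2: Łukasiewicz ¬ gives 1 − 0.6 = 0.4
~p2: Łukasiewicz ¬ gives 1 − 0.6 = 0.4
(~p2 \/ p4) = max(0.4, 0.67) = 0.67
(p3 -> (~p2 \/ p4)): min(1, 1 − 0.54 + 0.67) = 1
~(p3 -> (~p2 \/ p4)): Łukasiewicz ¬ gives 1 − 1 = 0
(~p2 /\ ~(p3 -> (~p2 \/ p4))) = min(0.4, 0) = 0
(((p3 /\ ~p2) \/ (p1 -> p2)) -> (~p2 /\ ~(p3 -> (~p2 \/ p4)))): min(1, 1 − 0.89 + 0) = 0.11
~(((p3 /\ ~p2) \/ (p1 -> p2)) -> (~p2 /\ ~(p3 -> (~p2 \/ p4)))): Łukasiewicz ¬ gives 1 − 0.11 = 0.89
~~(((p3 /\ ~p2) \/ (p1 -> p2)) -> (~p2 /\ ~(p3 -> (~p2 \/ p4)))): Łukasiewicz ¬ gives 1 − 0.89 = 0.11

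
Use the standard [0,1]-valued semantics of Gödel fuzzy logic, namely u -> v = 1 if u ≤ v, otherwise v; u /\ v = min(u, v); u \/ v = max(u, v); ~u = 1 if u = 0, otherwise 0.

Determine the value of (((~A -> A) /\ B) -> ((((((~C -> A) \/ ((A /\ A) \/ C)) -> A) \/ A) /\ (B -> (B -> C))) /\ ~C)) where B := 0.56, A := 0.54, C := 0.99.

~A: Gödel ¬ of 0.54 = 0 (operand ≠ 0)
(~A -> A): 0 ≤ 0.54, so result = 1
((~A -> A) /\ B) = min(1, 0.56) = 0.56
~C: Gödel ¬ of 0.99 = 0 (operand ≠ 0)
(~C -> A): 0 ≤ 0.54, so result = 1
(A /\ A) = min(0.54, 0.54) = 0.54
((A /\ A) \/ C) = max(0.54, 0.99) = 0.99
((~C -> A) \/ ((A /\ A) \/ C)) = max(1, 0.99) = 1
(((~C -> A) \/ ((A /\ A) \/ C)) -> A): 1 > 0.54, so result = 0.54
((((~C -> A) \/ ((A /\ A) \/ C)) -> A) \/ A) = max(0.54, 0.54) = 0.54
(B -> C): 0.56 ≤ 0.99, so result = 1
(B -> (B -> C)): 0.56 ≤ 1, so result = 1
(((((~C -> A) \/ ((A /\ A) \/ C)) -> A) \/ A) /\ (B -> (B -> C))) = min(0.54, 1) = 0.54
~C: Gödel ¬ of 0.99 = 0 (operand ≠ 0)
((((((~C -> A) \/ ((A /\ A) \/ C)) -> A) \/ A) /\ (B -> (B -> C))) /\ ~C) = min(0.54, 0) = 0
(((~A -> A) /\ B) -> ((((((~C -> A) \/ ((A /\ A) \/ C)) -> A) \/ A) /\ (B -> (B -> C))) /\ ~C)): 0.56 > 0, so result = 0

0.00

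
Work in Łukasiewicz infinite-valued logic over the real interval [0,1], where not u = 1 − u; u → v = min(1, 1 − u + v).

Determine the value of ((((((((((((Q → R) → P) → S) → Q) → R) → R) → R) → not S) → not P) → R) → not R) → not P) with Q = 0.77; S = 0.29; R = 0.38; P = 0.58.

0.76

(Q → R): min(1, 1 − 0.77 + 0.38) = 0.61
((Q → R) → P): min(1, 1 − 0.61 + 0.58) = 0.97
(((Q → R) → P) → S): min(1, 1 − 0.97 + 0.29) = 0.32
((((Q → R) → P) → S) → Q): min(1, 1 − 0.32 + 0.77) = 1
(((((Q → R) → P) → S) → Q) → R): min(1, 1 − 1 + 0.38) = 0.38
((((((Q → R) → P) → S) → Q) → R) → R): min(1, 1 − 0.38 + 0.38) = 1
(((((((Q → R) → P) → S) → Q) → R) → R) → R): min(1, 1 − 1 + 0.38) = 0.38
not S: Łukasiewicz ¬ gives 1 − 0.29 = 0.71
((((((((Q → R) → P) → S) → Q) → R) → R) → R) → not S): min(1, 1 − 0.38 + 0.71) = 1
not P: Łukasiewicz ¬ gives 1 − 0.58 = 0.42
(((((((((Q → R) → P) → S) → Q) → R) → R) → R) → not S) → not P): min(1, 1 − 1 + 0.42) = 0.42
((((((((((Q → R) → P) → S) → Q) → R) → R) → R) → not S) → not P) → R): min(1, 1 − 0.42 + 0.38) = 0.96
not R: Łukasiewicz ¬ gives 1 − 0.38 = 0.62
(((((((((((Q → R) → P) → S) → Q) → R) → R) → R) → not S) → not P) → R) → not R): min(1, 1 − 0.96 + 0.62) = 0.66
not P: Łukasiewicz ¬ gives 1 − 0.58 = 0.42
((((((((((((Q → R) → P) → S) → Q) → R) → R) → R) → not S) → not P) → R) → not R) → not P): min(1, 1 − 0.66 + 0.42) = 0.76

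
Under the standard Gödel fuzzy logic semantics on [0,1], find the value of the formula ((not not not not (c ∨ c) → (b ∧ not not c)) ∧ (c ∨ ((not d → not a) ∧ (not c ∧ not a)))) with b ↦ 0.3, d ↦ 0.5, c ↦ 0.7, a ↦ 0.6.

0.30

(c ∨ c) = max(0.7, 0.7) = 0.7
not (c ∨ c): Gödel ¬ of 0.7 = 0 (operand ≠ 0)
not not (c ∨ c): Gödel ¬ of 0 = 1 (operand is 0)
not not not (c ∨ c): Gödel ¬ of 1 = 0 (operand ≠ 0)
not not not not (c ∨ c): Gödel ¬ of 0 = 1 (operand is 0)
not c: Gödel ¬ of 0.7 = 0 (operand ≠ 0)
not not c: Gödel ¬ of 0 = 1 (operand is 0)
(b ∧ not not c) = min(0.3, 1) = 0.3
(not not not not (c ∨ c) → (b ∧ not not c)): 1 > 0.3, so result = 0.3
not d: Gödel ¬ of 0.5 = 0 (operand ≠ 0)
not a: Gödel ¬ of 0.6 = 0 (operand ≠ 0)
(not d → not a): 0 ≤ 0, so result = 1
not c: Gödel ¬ of 0.7 = 0 (operand ≠ 0)
not a: Gödel ¬ of 0.6 = 0 (operand ≠ 0)
(not c ∧ not a) = min(0, 0) = 0
((not d → not a) ∧ (not c ∧ not a)) = min(1, 0) = 0
(c ∨ ((not d → not a) ∧ (not c ∧ not a))) = max(0.7, 0) = 0.7
((not not not not (c ∨ c) → (b ∧ not not c)) ∧ (c ∨ ((not d → not a) ∧ (not c ∧ not a)))) = min(0.3, 0.7) = 0.3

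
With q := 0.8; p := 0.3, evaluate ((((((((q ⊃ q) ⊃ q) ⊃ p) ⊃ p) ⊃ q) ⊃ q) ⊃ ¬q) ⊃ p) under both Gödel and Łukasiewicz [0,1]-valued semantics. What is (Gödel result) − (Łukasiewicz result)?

Gödel evaluation:
  (q ⊃ q): 0.8 ≤ 0.8, so result = 1
  ((q ⊃ q) ⊃ q): 1 > 0.8, so result = 0.8
  (((q ⊃ q) ⊃ q) ⊃ p): 0.8 > 0.3, so result = 0.3
  ((((q ⊃ q) ⊃ q) ⊃ p) ⊃ p): 0.3 ≤ 0.3, so result = 1
  (((((q ⊃ q) ⊃ q) ⊃ p) ⊃ p) ⊃ q): 1 > 0.8, so result = 0.8
  ((((((q ⊃ q) ⊃ q) ⊃ p) ⊃ p) ⊃ q) ⊃ q): 0.8 ≤ 0.8, so result = 1
  ¬q: Gödel ¬ of 0.8 = 0 (operand ≠ 0)
  (((((((q ⊃ q) ⊃ q) ⊃ p) ⊃ p) ⊃ q) ⊃ q) ⊃ ¬q): 1 > 0, so result = 0
  ((((((((q ⊃ q) ⊃ q) ⊃ p) ⊃ p) ⊃ q) ⊃ q) ⊃ ¬q) ⊃ p): 0 ≤ 0.3, so result = 1
  Gödel value = 1
Łukasiewicz evaluation:
  (q ⊃ q): min(1, 1 − 0.8 + 0.8) = 1
  ((q ⊃ q) ⊃ q): min(1, 1 − 1 + 0.8) = 0.8
  (((q ⊃ q) ⊃ q) ⊃ p): min(1, 1 − 0.8 + 0.3) = 0.5
  ((((q ⊃ q) ⊃ q) ⊃ p) ⊃ p): min(1, 1 − 0.5 + 0.3) = 0.8
  (((((q ⊃ q) ⊃ q) ⊃ p) ⊃ p) ⊃ q): min(1, 1 − 0.8 + 0.8) = 1
  ((((((q ⊃ q) ⊃ q) ⊃ p) ⊃ p) ⊃ q) ⊃ q): min(1, 1 − 1 + 0.8) = 0.8
  ¬q: Łukasiewicz ¬ gives 1 − 0.8 = 0.2
  (((((((q ⊃ q) ⊃ q) ⊃ p) ⊃ p) ⊃ q) ⊃ q) ⊃ ¬q): min(1, 1 − 0.8 + 0.2) = 0.4
  ((((((((q ⊃ q) ⊃ q) ⊃ p) ⊃ p) ⊃ q) ⊃ q) ⊃ ¬q) ⊃ p): min(1, 1 − 0.4 + 0.3) = 0.9
  Łukasiewicz value = 0.9
Difference: 1 − 0.9 = 0.10

0.10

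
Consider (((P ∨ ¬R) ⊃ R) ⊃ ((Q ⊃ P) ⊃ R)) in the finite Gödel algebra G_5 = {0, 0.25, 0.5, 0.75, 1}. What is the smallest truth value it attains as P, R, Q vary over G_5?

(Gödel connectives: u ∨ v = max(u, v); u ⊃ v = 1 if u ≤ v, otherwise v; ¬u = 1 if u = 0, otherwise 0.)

0.25

The minimum is attained at P = 0, R = 0.25, Q = 0:
  ¬R: Gödel ¬ of 0.25 = 0 (operand ≠ 0)
  (P ∨ ¬R) = max(0, 0) = 0
  ((P ∨ ¬R) ⊃ R): 0 ≤ 0.25, so result = 1
  (Q ⊃ P): 0 ≤ 0, so result = 1
  ((Q ⊃ P) ⊃ R): 1 > 0.25, so result = 0.25
  (((P ∨ ¬R) ⊃ R) ⊃ ((Q ⊃ P) ⊃ R)): 1 > 0.25, so result = 0.25
Checking all 125 assignments confirms none give a value below 0.25.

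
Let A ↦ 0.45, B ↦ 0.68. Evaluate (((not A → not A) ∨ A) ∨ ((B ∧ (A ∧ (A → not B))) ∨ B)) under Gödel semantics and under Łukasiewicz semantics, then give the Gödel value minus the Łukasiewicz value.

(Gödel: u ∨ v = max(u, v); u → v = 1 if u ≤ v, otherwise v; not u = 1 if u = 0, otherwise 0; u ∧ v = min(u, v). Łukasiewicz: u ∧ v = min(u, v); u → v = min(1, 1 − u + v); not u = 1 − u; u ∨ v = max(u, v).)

Gödel evaluation:
  not A: Gödel ¬ of 0.45 = 0 (operand ≠ 0)
  not A: Gödel ¬ of 0.45 = 0 (operand ≠ 0)
  (not A → not A): 0 ≤ 0, so result = 1
  ((not A → not A) ∨ A) = max(1, 0.45) = 1
  not B: Gödel ¬ of 0.68 = 0 (operand ≠ 0)
  (A → not B): 0.45 > 0, so result = 0
  (A ∧ (A → not B)) = min(0.45, 0) = 0
  (B ∧ (A ∧ (A → not B))) = min(0.68, 0) = 0
  ((B ∧ (A ∧ (A → not B))) ∨ B) = max(0, 0.68) = 0.68
  (((not A → not A) ∨ A) ∨ ((B ∧ (A ∧ (A → not B))) ∨ B)) = max(1, 0.68) = 1
  Gödel value = 1
Łukasiewicz evaluation:
  not A: Łukasiewicz ¬ gives 1 − 0.45 = 0.55
  not A: Łukasiewicz ¬ gives 1 − 0.45 = 0.55
  (not A → not A): min(1, 1 − 0.55 + 0.55) = 1
  ((not A → not A) ∨ A) = max(1, 0.45) = 1
  not B: Łukasiewicz ¬ gives 1 − 0.68 = 0.32
  (A → not B): min(1, 1 − 0.45 + 0.32) = 0.87
  (A ∧ (A → not B)) = min(0.45, 0.87) = 0.45
  (B ∧ (A ∧ (A → not B))) = min(0.68, 0.45) = 0.45
  ((B ∧ (A ∧ (A → not B))) ∨ B) = max(0.45, 0.68) = 0.68
  (((not A → not A) ∨ A) ∨ ((B ∧ (A ∧ (A → not B))) ∨ B)) = max(1, 0.68) = 1
  Łukasiewicz value = 1
Difference: 1 − 1 = 0.00

0.00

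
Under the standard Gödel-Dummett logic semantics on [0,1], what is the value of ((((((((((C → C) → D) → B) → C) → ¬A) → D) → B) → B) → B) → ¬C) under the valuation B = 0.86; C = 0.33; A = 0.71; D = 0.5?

0.00

(C → C): 0.33 ≤ 0.33, so result = 1
((C → C) → D): 1 > 0.5, so result = 0.5
(((C → C) → D) → B): 0.5 ≤ 0.86, so result = 1
((((C → C) → D) → B) → C): 1 > 0.33, so result = 0.33
¬A: Gödel ¬ of 0.71 = 0 (operand ≠ 0)
(((((C → C) → D) → B) → C) → ¬A): 0.33 > 0, so result = 0
((((((C → C) → D) → B) → C) → ¬A) → D): 0 ≤ 0.5, so result = 1
(((((((C → C) → D) → B) → C) → ¬A) → D) → B): 1 > 0.86, so result = 0.86
((((((((C → C) → D) → B) → C) → ¬A) → D) → B) → B): 0.86 ≤ 0.86, so result = 1
(((((((((C → C) → D) → B) → C) → ¬A) → D) → B) → B) → B): 1 > 0.86, so result = 0.86
¬C: Gödel ¬ of 0.33 = 0 (operand ≠ 0)
((((((((((C → C) → D) → B) → C) → ¬A) → D) → B) → B) → B) → ¬C): 0.86 > 0, so result = 0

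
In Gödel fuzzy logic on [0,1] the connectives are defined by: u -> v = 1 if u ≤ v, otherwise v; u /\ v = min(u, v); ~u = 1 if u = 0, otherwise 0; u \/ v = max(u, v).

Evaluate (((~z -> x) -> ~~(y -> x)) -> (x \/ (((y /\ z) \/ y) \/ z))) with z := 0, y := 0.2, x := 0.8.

0.80

~z: Gödel ¬ of 0 = 1 (operand is 0)
(~z -> x): 1 > 0.8, so result = 0.8
(y -> x): 0.2 ≤ 0.8, so result = 1
~(y -> x): Gödel ¬ of 1 = 0 (operand ≠ 0)
~~(y -> x): Gödel ¬ of 0 = 1 (operand is 0)
((~z -> x) -> ~~(y -> x)): 0.8 ≤ 1, so result = 1
(y /\ z) = min(0.2, 0) = 0
((y /\ z) \/ y) = max(0, 0.2) = 0.2
(((y /\ z) \/ y) \/ z) = max(0.2, 0) = 0.2
(x \/ (((y /\ z) \/ y) \/ z)) = max(0.8, 0.2) = 0.8
(((~z -> x) -> ~~(y -> x)) -> (x \/ (((y /\ z) \/ y) \/ z))): 1 > 0.8, so result = 0.8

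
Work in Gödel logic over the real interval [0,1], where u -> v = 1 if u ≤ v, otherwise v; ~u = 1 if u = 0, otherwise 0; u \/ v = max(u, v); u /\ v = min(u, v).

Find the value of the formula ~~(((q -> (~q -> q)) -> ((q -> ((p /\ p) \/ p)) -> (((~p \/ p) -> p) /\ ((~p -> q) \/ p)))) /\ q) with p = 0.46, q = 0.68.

~q: Gödel ¬ of 0.68 = 0 (operand ≠ 0)
(~q -> q): 0 ≤ 0.68, so result = 1
(q -> (~q -> q)): 0.68 ≤ 1, so result = 1
(p /\ p) = min(0.46, 0.46) = 0.46
((p /\ p) \/ p) = max(0.46, 0.46) = 0.46
(q -> ((p /\ p) \/ p)): 0.68 > 0.46, so result = 0.46
~p: Gödel ¬ of 0.46 = 0 (operand ≠ 0)
(~p \/ p) = max(0, 0.46) = 0.46
((~p \/ p) -> p): 0.46 ≤ 0.46, so result = 1
~p: Gödel ¬ of 0.46 = 0 (operand ≠ 0)
(~p -> q): 0 ≤ 0.68, so result = 1
((~p -> q) \/ p) = max(1, 0.46) = 1
(((~p \/ p) -> p) /\ ((~p -> q) \/ p)) = min(1, 1) = 1
((q -> ((p /\ p) \/ p)) -> (((~p \/ p) -> p) /\ ((~p -> q) \/ p))): 0.46 ≤ 1, so result = 1
((q -> (~q -> q)) -> ((q -> ((p /\ p) \/ p)) -> (((~p \/ p) -> p) /\ ((~p -> q) \/ p)))): 1 ≤ 1, so result = 1
(((q -> (~q -> q)) -> ((q -> ((p /\ p) \/ p)) -> (((~p \/ p) -> p) /\ ((~p -> q) \/ p)))) /\ q) = min(1, 0.68) = 0.68
~(((q -> (~q -> q)) -> ((q -> ((p /\ p) \/ p)) -> (((~p \/ p) -> p) /\ ((~p -> q) \/ p)))) /\ q): Gödel ¬ of 0.68 = 0 (operand ≠ 0)
~~(((q -> (~q -> q)) -> ((q -> ((p /\ p) \/ p)) -> (((~p \/ p) -> p) /\ ((~p -> q) \/ p)))) /\ q): Gödel ¬ of 0 = 1 (operand is 0)

1.00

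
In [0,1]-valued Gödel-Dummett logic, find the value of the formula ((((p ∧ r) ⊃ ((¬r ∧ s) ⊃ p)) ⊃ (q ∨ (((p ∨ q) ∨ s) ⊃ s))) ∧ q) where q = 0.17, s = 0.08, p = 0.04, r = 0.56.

(p ∧ r) = min(0.04, 0.56) = 0.04
¬r: Gödel ¬ of 0.56 = 0 (operand ≠ 0)
(¬r ∧ s) = min(0, 0.08) = 0
((¬r ∧ s) ⊃ p): 0 ≤ 0.04, so result = 1
((p ∧ r) ⊃ ((¬r ∧ s) ⊃ p)): 0.04 ≤ 1, so result = 1
(p ∨ q) = max(0.04, 0.17) = 0.17
((p ∨ q) ∨ s) = max(0.17, 0.08) = 0.17
(((p ∨ q) ∨ s) ⊃ s): 0.17 > 0.08, so result = 0.08
(q ∨ (((p ∨ q) ∨ s) ⊃ s)) = max(0.17, 0.08) = 0.17
(((p ∧ r) ⊃ ((¬r ∧ s) ⊃ p)) ⊃ (q ∨ (((p ∨ q) ∨ s) ⊃ s))): 1 > 0.17, so result = 0.17
((((p ∧ r) ⊃ ((¬r ∧ s) ⊃ p)) ⊃ (q ∨ (((p ∨ q) ∨ s) ⊃ s))) ∧ q) = min(0.17, 0.17) = 0.17

0.17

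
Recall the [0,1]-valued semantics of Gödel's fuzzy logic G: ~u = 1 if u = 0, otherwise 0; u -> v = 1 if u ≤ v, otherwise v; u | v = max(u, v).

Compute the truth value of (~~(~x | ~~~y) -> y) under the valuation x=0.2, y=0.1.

~x: Gödel ¬ of 0.2 = 0 (operand ≠ 0)
~y: Gödel ¬ of 0.1 = 0 (operand ≠ 0)
~~y: Gödel ¬ of 0 = 1 (operand is 0)
~~~y: Gödel ¬ of 1 = 0 (operand ≠ 0)
(~x | ~~~y) = max(0, 0) = 0
~(~x | ~~~y): Gödel ¬ of 0 = 1 (operand is 0)
~~(~x | ~~~y): Gödel ¬ of 1 = 0 (operand ≠ 0)
(~~(~x | ~~~y) -> y): 0 ≤ 0.1, so result = 1

1.00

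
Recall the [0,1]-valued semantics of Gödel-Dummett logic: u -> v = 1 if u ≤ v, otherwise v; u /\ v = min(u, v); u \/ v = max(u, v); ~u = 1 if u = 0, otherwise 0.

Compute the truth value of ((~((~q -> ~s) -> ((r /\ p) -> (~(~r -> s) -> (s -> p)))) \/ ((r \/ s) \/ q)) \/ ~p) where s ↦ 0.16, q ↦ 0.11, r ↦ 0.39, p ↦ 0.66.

0.39

~q: Gödel ¬ of 0.11 = 0 (operand ≠ 0)
~s: Gödel ¬ of 0.16 = 0 (operand ≠ 0)
(~q -> ~s): 0 ≤ 0, so result = 1
(r /\ p) = min(0.39, 0.66) = 0.39
~r: Gödel ¬ of 0.39 = 0 (operand ≠ 0)
(~r -> s): 0 ≤ 0.16, so result = 1
~(~r -> s): Gödel ¬ of 1 = 0 (operand ≠ 0)
(s -> p): 0.16 ≤ 0.66, so result = 1
(~(~r -> s) -> (s -> p)): 0 ≤ 1, so result = 1
((r /\ p) -> (~(~r -> s) -> (s -> p))): 0.39 ≤ 1, so result = 1
((~q -> ~s) -> ((r /\ p) -> (~(~r -> s) -> (s -> p)))): 1 ≤ 1, so result = 1
~((~q -> ~s) -> ((r /\ p) -> (~(~r -> s) -> (s -> p)))): Gödel ¬ of 1 = 0 (operand ≠ 0)
(r \/ s) = max(0.39, 0.16) = 0.39
((r \/ s) \/ q) = max(0.39, 0.11) = 0.39
(~((~q -> ~s) -> ((r /\ p) -> (~(~r -> s) -> (s -> p)))) \/ ((r \/ s) \/ q)) = max(0, 0.39) = 0.39
~p: Gödel ¬ of 0.66 = 0 (operand ≠ 0)
((~((~q -> ~s) -> ((r /\ p) -> (~(~r -> s) -> (s -> p)))) \/ ((r \/ s) \/ q)) \/ ~p) = max(0.39, 0) = 0.39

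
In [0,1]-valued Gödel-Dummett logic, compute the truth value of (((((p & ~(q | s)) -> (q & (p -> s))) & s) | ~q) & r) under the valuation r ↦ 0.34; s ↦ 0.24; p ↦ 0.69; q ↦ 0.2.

(q | s) = max(0.2, 0.24) = 0.24
~(q | s): Gödel ¬ of 0.24 = 0 (operand ≠ 0)
(p & ~(q | s)) = min(0.69, 0) = 0
(p -> s): 0.69 > 0.24, so result = 0.24
(q & (p -> s)) = min(0.2, 0.24) = 0.2
((p & ~(q | s)) -> (q & (p -> s))): 0 ≤ 0.2, so result = 1
(((p & ~(q | s)) -> (q & (p -> s))) & s) = min(1, 0.24) = 0.24
~q: Gödel ¬ of 0.2 = 0 (operand ≠ 0)
((((p & ~(q | s)) -> (q & (p -> s))) & s) | ~q) = max(0.24, 0) = 0.24
(((((p & ~(q | s)) -> (q & (p -> s))) & s) | ~q) & r) = min(0.24, 0.34) = 0.24

0.24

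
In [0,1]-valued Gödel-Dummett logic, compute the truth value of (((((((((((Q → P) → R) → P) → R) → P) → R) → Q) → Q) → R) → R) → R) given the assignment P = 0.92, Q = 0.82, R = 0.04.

0.04

(Q → P): 0.82 ≤ 0.92, so result = 1
((Q → P) → R): 1 > 0.04, so result = 0.04
(((Q → P) → R) → P): 0.04 ≤ 0.92, so result = 1
((((Q → P) → R) → P) → R): 1 > 0.04, so result = 0.04
(((((Q → P) → R) → P) → R) → P): 0.04 ≤ 0.92, so result = 1
((((((Q → P) → R) → P) → R) → P) → R): 1 > 0.04, so result = 0.04
(((((((Q → P) → R) → P) → R) → P) → R) → Q): 0.04 ≤ 0.82, so result = 1
((((((((Q → P) → R) → P) → R) → P) → R) → Q) → Q): 1 > 0.82, so result = 0.82
(((((((((Q → P) → R) → P) → R) → P) → R) → Q) → Q) → R): 0.82 > 0.04, so result = 0.04
((((((((((Q → P) → R) → P) → R) → P) → R) → Q) → Q) → R) → R): 0.04 ≤ 0.04, so result = 1
(((((((((((Q → P) → R) → P) → R) → P) → R) → Q) → Q) → R) → R) → R): 1 > 0.04, so result = 0.04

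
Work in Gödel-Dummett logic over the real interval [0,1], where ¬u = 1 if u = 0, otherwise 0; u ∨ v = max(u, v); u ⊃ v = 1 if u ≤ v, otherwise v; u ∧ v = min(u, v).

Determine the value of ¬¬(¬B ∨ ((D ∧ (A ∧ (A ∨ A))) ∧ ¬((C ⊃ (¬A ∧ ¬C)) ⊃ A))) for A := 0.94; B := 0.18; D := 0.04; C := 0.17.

¬B: Gödel ¬ of 0.18 = 0 (operand ≠ 0)
(A ∨ A) = max(0.94, 0.94) = 0.94
(A ∧ (A ∨ A)) = min(0.94, 0.94) = 0.94
(D ∧ (A ∧ (A ∨ A))) = min(0.04, 0.94) = 0.04
¬A: Gödel ¬ of 0.94 = 0 (operand ≠ 0)
¬C: Gödel ¬ of 0.17 = 0 (operand ≠ 0)
(¬A ∧ ¬C) = min(0, 0) = 0
(C ⊃ (¬A ∧ ¬C)): 0.17 > 0, so result = 0
((C ⊃ (¬A ∧ ¬C)) ⊃ A): 0 ≤ 0.94, so result = 1
¬((C ⊃ (¬A ∧ ¬C)) ⊃ A): Gödel ¬ of 1 = 0 (operand ≠ 0)
((D ∧ (A ∧ (A ∨ A))) ∧ ¬((C ⊃ (¬A ∧ ¬C)) ⊃ A)) = min(0.04, 0) = 0
(¬B ∨ ((D ∧ (A ∧ (A ∨ A))) ∧ ¬((C ⊃ (¬A ∧ ¬C)) ⊃ A))) = max(0, 0) = 0
¬(¬B ∨ ((D ∧ (A ∧ (A ∨ A))) ∧ ¬((C ⊃ (¬A ∧ ¬C)) ⊃ A))): Gödel ¬ of 0 = 1 (operand is 0)
¬¬(¬B ∨ ((D ∧ (A ∧ (A ∨ A))) ∧ ¬((C ⊃ (¬A ∧ ¬C)) ⊃ A))): Gödel ¬ of 1 = 0 (operand ≠ 0)

0.00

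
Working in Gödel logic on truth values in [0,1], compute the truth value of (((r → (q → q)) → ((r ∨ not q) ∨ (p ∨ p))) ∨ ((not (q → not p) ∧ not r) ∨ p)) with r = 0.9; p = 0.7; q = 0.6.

(q → q): 0.6 ≤ 0.6, so result = 1
(r → (q → q)): 0.9 ≤ 1, so result = 1
not q: Gödel ¬ of 0.6 = 0 (operand ≠ 0)
(r ∨ not q) = max(0.9, 0) = 0.9
(p ∨ p) = max(0.7, 0.7) = 0.7
((r ∨ not q) ∨ (p ∨ p)) = max(0.9, 0.7) = 0.9
((r → (q → q)) → ((r ∨ not q) ∨ (p ∨ p))): 1 > 0.9, so result = 0.9
not p: Gödel ¬ of 0.7 = 0 (operand ≠ 0)
(q → not p): 0.6 > 0, so result = 0
not (q → not p): Gödel ¬ of 0 = 1 (operand is 0)
not r: Gödel ¬ of 0.9 = 0 (operand ≠ 0)
(not (q → not p) ∧ not r) = min(1, 0) = 0
((not (q → not p) ∧ not r) ∨ p) = max(0, 0.7) = 0.7
(((r → (q → q)) → ((r ∨ not q) ∨ (p ∨ p))) ∨ ((not (q → not p) ∧ not r) ∨ p)) = max(0.9, 0.7) = 0.9

0.90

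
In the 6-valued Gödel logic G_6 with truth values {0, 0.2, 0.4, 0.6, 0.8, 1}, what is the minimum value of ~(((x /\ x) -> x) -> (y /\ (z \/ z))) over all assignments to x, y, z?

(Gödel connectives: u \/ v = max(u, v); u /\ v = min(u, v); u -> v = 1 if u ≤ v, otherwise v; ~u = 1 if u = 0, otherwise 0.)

0.00

The minimum is attained at x = 0, y = 0.2, z = 0.2:
  (x /\ x) = min(0, 0) = 0
  ((x /\ x) -> x): 0 ≤ 0, so result = 1
  (z \/ z) = max(0.2, 0.2) = 0.2
  (y /\ (z \/ z)) = min(0.2, 0.2) = 0.2
  (((x /\ x) -> x) -> (y /\ (z \/ z))): 1 > 0.2, so result = 0.2
  ~(((x /\ x) -> x) -> (y /\ (z \/ z))): Gödel ¬ of 0.2 = 0 (operand ≠ 0)
Checking all 216 assignments confirms none give a value below 0.00.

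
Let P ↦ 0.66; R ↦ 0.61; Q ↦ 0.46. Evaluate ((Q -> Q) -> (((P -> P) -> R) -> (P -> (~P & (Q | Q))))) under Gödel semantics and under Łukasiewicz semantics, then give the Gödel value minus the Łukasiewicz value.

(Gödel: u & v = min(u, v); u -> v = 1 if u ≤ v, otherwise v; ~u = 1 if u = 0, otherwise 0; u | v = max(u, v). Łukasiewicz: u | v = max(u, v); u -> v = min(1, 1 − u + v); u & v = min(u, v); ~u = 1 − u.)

-1.00

Gödel evaluation:
  (Q -> Q): 0.46 ≤ 0.46, so result = 1
  (P -> P): 0.66 ≤ 0.66, so result = 1
  ((P -> P) -> R): 1 > 0.61, so result = 0.61
  ~P: Gödel ¬ of 0.66 = 0 (operand ≠ 0)
  (Q | Q) = max(0.46, 0.46) = 0.46
  (~P & (Q | Q)) = min(0, 0.46) = 0
  (P -> (~P & (Q | Q))): 0.66 > 0, so result = 0
  (((P -> P) -> R) -> (P -> (~P & (Q | Q)))): 0.61 > 0, so result = 0
  ((Q -> Q) -> (((P -> P) -> R) -> (P -> (~P & (Q | Q))))): 1 > 0, so result = 0
  Gödel value = 0
Łukasiewicz evaluation:
  (Q -> Q): min(1, 1 − 0.46 + 0.46) = 1
  (P -> P): min(1, 1 − 0.66 + 0.66) = 1
  ((P -> P) -> R): min(1, 1 − 1 + 0.61) = 0.61
  ~P: Łukasiewicz ¬ gives 1 − 0.66 = 0.34
  (Q | Q) = max(0.46, 0.46) = 0.46
  (~P & (Q | Q)) = min(0.34, 0.46) = 0.34
  (P -> (~P & (Q | Q))): min(1, 1 − 0.66 + 0.34) = 0.68
  (((P -> P) -> R) -> (P -> (~P & (Q | Q)))): min(1, 1 − 0.61 + 0.68) = 1
  ((Q -> Q) -> (((P -> P) -> R) -> (P -> (~P & (Q | Q))))): min(1, 1 − 1 + 1) = 1
  Łukasiewicz value = 1
Difference: 0 − 1 = -1.00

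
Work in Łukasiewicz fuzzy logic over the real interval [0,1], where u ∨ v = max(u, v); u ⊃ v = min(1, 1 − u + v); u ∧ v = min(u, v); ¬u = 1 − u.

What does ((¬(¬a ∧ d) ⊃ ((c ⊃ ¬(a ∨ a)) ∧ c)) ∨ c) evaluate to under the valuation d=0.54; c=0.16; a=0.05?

0.70

¬a: Łukasiewicz ¬ gives 1 − 0.05 = 0.95
(¬a ∧ d) = min(0.95, 0.54) = 0.54
¬(¬a ∧ d): Łukasiewicz ¬ gives 1 − 0.54 = 0.46
(a ∨ a) = max(0.05, 0.05) = 0.05
¬(a ∨ a): Łukasiewicz ¬ gives 1 − 0.05 = 0.95
(c ⊃ ¬(a ∨ a)): min(1, 1 − 0.16 + 0.95) = 1
((c ⊃ ¬(a ∨ a)) ∧ c) = min(1, 0.16) = 0.16
(¬(¬a ∧ d) ⊃ ((c ⊃ ¬(a ∨ a)) ∧ c)): min(1, 1 − 0.46 + 0.16) = 0.7
((¬(¬a ∧ d) ⊃ ((c ⊃ ¬(a ∨ a)) ∧ c)) ∨ c) = max(0.7, 0.16) = 0.7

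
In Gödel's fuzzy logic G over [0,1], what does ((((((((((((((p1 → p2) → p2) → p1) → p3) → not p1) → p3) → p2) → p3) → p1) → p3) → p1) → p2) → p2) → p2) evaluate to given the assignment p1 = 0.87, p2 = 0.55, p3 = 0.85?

(p1 → p2): 0.87 > 0.55, so result = 0.55
((p1 → p2) → p2): 0.55 ≤ 0.55, so result = 1
(((p1 → p2) → p2) → p1): 1 > 0.87, so result = 0.87
((((p1 → p2) → p2) → p1) → p3): 0.87 > 0.85, so result = 0.85
not p1: Gödel ¬ of 0.87 = 0 (operand ≠ 0)
(((((p1 → p2) → p2) → p1) → p3) → not p1): 0.85 > 0, so result = 0
((((((p1 → p2) → p2) → p1) → p3) → not p1) → p3): 0 ≤ 0.85, so result = 1
(((((((p1 → p2) → p2) → p1) → p3) → not p1) → p3) → p2): 1 > 0.55, so result = 0.55
((((((((p1 → p2) → p2) → p1) → p3) → not p1) → p3) → p2) → p3): 0.55 ≤ 0.85, so result = 1
(((((((((p1 → p2) → p2) → p1) → p3) → not p1) → p3) → p2) → p3) → p1): 1 > 0.87, so result = 0.87
((((((((((p1 → p2) → p2) → p1) → p3) → not p1) → p3) → p2) → p3) → p1) → p3): 0.87 > 0.85, so result = 0.85
(((((((((((p1 → p2) → p2) → p1) → p3) → not p1) → p3) → p2) → p3) → p1) → p3) → p1): 0.85 ≤ 0.87, so result = 1
((((((((((((p1 → p2) → p2) → p1) → p3) → not p1) → p3) → p2) → p3) → p1) → p3) → p1) → p2): 1 > 0.55, so result = 0.55
(((((((((((((p1 → p2) → p2) → p1) → p3) → not p1) → p3) → p2) → p3) → p1) → p3) → p1) → p2) → p2): 0.55 ≤ 0.55, so result = 1
((((((((((((((p1 → p2) → p2) → p1) → p3) → not p1) → p3) → p2) → p3) → p1) → p3) → p1) → p2) → p2) → p2): 1 > 0.55, so result = 0.55

0.55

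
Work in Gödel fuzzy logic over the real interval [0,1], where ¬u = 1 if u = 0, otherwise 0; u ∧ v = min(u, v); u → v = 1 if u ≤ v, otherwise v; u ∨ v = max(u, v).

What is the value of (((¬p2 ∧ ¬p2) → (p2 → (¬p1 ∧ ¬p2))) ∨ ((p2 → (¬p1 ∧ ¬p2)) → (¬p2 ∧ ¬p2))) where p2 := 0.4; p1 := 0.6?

1.00

¬p2: Gödel ¬ of 0.4 = 0 (operand ≠ 0)
¬p2: Gödel ¬ of 0.4 = 0 (operand ≠ 0)
(¬p2 ∧ ¬p2) = min(0, 0) = 0
¬p1: Gödel ¬ of 0.6 = 0 (operand ≠ 0)
¬p2: Gödel ¬ of 0.4 = 0 (operand ≠ 0)
(¬p1 ∧ ¬p2) = min(0, 0) = 0
(p2 → (¬p1 ∧ ¬p2)): 0.4 > 0, so result = 0
((¬p2 ∧ ¬p2) → (p2 → (¬p1 ∧ ¬p2))): 0 ≤ 0, so result = 1
¬p1: Gödel ¬ of 0.6 = 0 (operand ≠ 0)
¬p2: Gödel ¬ of 0.4 = 0 (operand ≠ 0)
(¬p1 ∧ ¬p2) = min(0, 0) = 0
(p2 → (¬p1 ∧ ¬p2)): 0.4 > 0, so result = 0
¬p2: Gödel ¬ of 0.4 = 0 (operand ≠ 0)
¬p2: Gödel ¬ of 0.4 = 0 (operand ≠ 0)
(¬p2 ∧ ¬p2) = min(0, 0) = 0
((p2 → (¬p1 ∧ ¬p2)) → (¬p2 ∧ ¬p2)): 0 ≤ 0, so result = 1
(((¬p2 ∧ ¬p2) → (p2 → (¬p1 ∧ ¬p2))) ∨ ((p2 → (¬p1 ∧ ¬p2)) → (¬p2 ∧ ¬p2))) = max(1, 1) = 1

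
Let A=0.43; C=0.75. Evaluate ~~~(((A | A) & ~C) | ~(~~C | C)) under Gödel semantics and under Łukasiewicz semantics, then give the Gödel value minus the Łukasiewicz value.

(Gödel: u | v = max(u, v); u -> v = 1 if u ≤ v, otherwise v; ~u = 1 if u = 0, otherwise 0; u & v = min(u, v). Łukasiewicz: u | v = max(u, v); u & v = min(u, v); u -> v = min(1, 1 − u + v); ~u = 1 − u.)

Gödel evaluation:
  (A | A) = max(0.43, 0.43) = 0.43
  ~C: Gödel ¬ of 0.75 = 0 (operand ≠ 0)
  ((A | A) & ~C) = min(0.43, 0) = 0
  ~C: Gödel ¬ of 0.75 = 0 (operand ≠ 0)
  ~~C: Gödel ¬ of 0 = 1 (operand is 0)
  (~~C | C) = max(1, 0.75) = 1
  ~(~~C | C): Gödel ¬ of 1 = 0 (operand ≠ 0)
  (((A | A) & ~C) | ~(~~C | C)) = max(0, 0) = 0
  ~(((A | A) & ~C) | ~(~~C | C)): Gödel ¬ of 0 = 1 (operand is 0)
  ~~(((A | A) & ~C) | ~(~~C | C)): Gödel ¬ of 1 = 0 (operand ≠ 0)
  ~~~(((A | A) & ~C) | ~(~~C | C)): Gödel ¬ of 0 = 1 (operand is 0)
  Gödel value = 1
Łukasiewicz evaluation:
  (A | A) = max(0.43, 0.43) = 0.43
  ~C: Łukasiewicz ¬ gives 1 − 0.75 = 0.25
  ((A | A) & ~C) = min(0.43, 0.25) = 0.25
  ~C: Łukasiewicz ¬ gives 1 − 0.75 = 0.25
  ~~C: Łukasiewicz ¬ gives 1 − 0.25 = 0.75
  (~~C | C) = max(0.75, 0.75) = 0.75
  ~(~~C | C): Łukasiewicz ¬ gives 1 − 0.75 = 0.25
  (((A | A) & ~C) | ~(~~C | C)) = max(0.25, 0.25) = 0.25
  ~(((A | A) & ~C) | ~(~~C | C)): Łukasiewicz ¬ gives 1 − 0.25 = 0.75
  ~~(((A | A) & ~C) | ~(~~C | C)): Łukasiewicz ¬ gives 1 − 0.75 = 0.25
  ~~~(((A | A) & ~C) | ~(~~C | C)): Łukasiewicz ¬ gives 1 − 0.25 = 0.75
  Łukasiewicz value = 0.75
Difference: 1 − 0.75 = 0.25

0.25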